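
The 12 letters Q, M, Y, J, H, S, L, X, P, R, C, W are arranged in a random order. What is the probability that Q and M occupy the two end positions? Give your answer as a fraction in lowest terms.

1/66

There are 12! = 479001600 arrangements.
Place Q and M at the ends in 2 ways, arrange the remaining 10 in 10! = 3628800 ways: 2·3628800 = 7257600.
Probability = 7257600/479001600 = 1/66.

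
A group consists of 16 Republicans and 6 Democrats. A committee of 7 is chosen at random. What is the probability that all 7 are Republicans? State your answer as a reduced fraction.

65/969

There are C(22,7) = 170544 possible selections.
Selections with all Republicans: C(16,7) = 11440.
Probability = 11440/170544 = 65/969.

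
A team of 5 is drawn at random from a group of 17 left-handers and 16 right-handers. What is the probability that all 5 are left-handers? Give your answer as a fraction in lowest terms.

1547/59334

There are C(33,5) = 237336 possible selections.
Selections with all left-handers: C(17,5) = 6188.
Probability = 6188/237336 = 1547/59334.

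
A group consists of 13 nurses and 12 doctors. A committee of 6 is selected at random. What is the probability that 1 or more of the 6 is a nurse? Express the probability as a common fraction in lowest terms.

Total selections: C(25,6) = 177100.
The complement is all 6 are doctors: C(12,6) = 924.
Probability = 1 − 924/177100 = 176176/177100 = 572/575.

572/575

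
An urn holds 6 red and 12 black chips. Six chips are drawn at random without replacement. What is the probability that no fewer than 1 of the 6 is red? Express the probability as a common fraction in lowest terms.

210/221

There are C(18,6) = 18564 ways to choose the 6.
Favorable selections (no fewer than 1 red): C(6,1)·C(12,5) + C(6,2)·C(12,4) + C(6,3)·C(12,3) + C(6,4)·C(12,2) + C(6,5)·C(12,1) + C(6,6)·C(12,0) = 4752 + 7425 + 4400 + 990 + 72 + 1 = 17640.
Probability = 17640/18564 = 210/221.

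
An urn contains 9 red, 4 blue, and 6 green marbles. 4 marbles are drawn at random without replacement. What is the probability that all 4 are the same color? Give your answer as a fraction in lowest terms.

There are C(19,4) = 3876 ways to draw 4 marbles.
All same color: C(9,4) + C(4,4) + C(6,4) = 126 + 1 + 15 = 142.
Probability = 142/3876 = 71/1938.

71/1938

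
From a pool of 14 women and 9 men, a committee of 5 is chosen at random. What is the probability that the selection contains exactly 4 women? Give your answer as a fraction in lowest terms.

117/437

The sample space is all 5-subsets of the 23: C(23,5) = 33649.
Selections with exactly 4 women: choose 4 of the 14 women and 1 of the 9 men, C(14,4)·C(9,1) = 1001·9 = 9009.
Probability = 9009/33649 = 117/437.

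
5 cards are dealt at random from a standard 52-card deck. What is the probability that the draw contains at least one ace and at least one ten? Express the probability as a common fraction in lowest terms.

6509/64974

There are C(52,5) = 2598960 possible draws.
By inclusion-exclusion on the complements, draws missing all aces or all tens: C(48,5) + C(48,5) − C(44,5) = 1712304 + 1712304 − 1086008 = 2338600.
So draws with at least one of each: 2598960 − 2338600 = 260360, probability 260360/2598960 = 6509/64974.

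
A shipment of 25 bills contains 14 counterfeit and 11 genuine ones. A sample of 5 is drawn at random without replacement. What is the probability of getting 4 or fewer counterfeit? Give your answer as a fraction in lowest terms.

332/345

Total selections: C(25,5) = 53130.
The complement is exactly 5 counterfeit: C(14,5)·C(11,0) = 2002.
Probability = 1 − 2002/53130 = 51128/53130 = 332/345.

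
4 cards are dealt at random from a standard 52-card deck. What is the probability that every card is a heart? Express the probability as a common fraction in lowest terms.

11/4165

There are C(52,4) = 270725 possible 4-card hands.
Hands that are all hearts: C(13,4) = 715.
Probability = 715/270725 = 11/4165.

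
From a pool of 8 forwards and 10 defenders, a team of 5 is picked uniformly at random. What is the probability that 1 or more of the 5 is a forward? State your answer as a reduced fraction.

Total selections: C(18,5) = 8568.
The complement is all 5 are defenders: C(10,5) = 252.
Probability = 1 − 252/8568 = 8316/8568 = 33/34.

33/34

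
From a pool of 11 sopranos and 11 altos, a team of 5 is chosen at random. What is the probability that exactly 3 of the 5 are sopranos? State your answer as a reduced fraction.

275/798

There are C(22,5) = 26334 ways to choose 5 from 22.
Selections with exactly 3 sopranos: choose 3 of the 11 sopranos and 2 of the 11 altos, C(11,3)·C(11,2) = 165·55 = 9075.
Probability = 9075/26334 = 275/798.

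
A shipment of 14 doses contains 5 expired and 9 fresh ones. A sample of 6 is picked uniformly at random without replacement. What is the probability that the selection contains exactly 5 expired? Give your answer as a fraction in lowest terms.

3/1001

There are C(14,6) = 3003 ways to choose 6 from 14.
Selections with exactly 5 expired: choose 5 of the 5 expired and 1 of the 9 fresh, C(5,5)·C(9,1) = 1·9 = 9.
Probability = 9/3003 = 3/1001.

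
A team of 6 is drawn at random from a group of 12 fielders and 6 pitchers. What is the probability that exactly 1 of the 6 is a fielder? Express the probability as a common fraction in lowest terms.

6/1547

The sample space is all 6-subsets of the 18: C(18,6) = 18564.
Selections with exactly 1 fielder: choose 1 of the 12 fielders and 5 of the 6 pitchers, C(12,1)·C(6,5) = 12·6 = 72.
Probability = 72/18564 = 6/1547.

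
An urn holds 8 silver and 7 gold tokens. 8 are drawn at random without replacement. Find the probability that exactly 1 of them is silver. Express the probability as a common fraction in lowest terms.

Total number of selections: C(15,8) = 6435.
Selections with exactly 1 silver: choose 1 of the 8 silver and 7 of the 7 gold, C(8,1)·C(7,7) = 8·1 = 8.
Probability = 8/6435.

8/6435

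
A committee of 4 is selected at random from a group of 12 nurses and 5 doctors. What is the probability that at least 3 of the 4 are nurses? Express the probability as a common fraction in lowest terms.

There are C(17,4) = 2380 ways to choose the 4.
Favorable selections (at least 3 nurses): C(12,3)·C(5,1) + C(12,4)·C(5,0) = 1100 + 495 = 1595.
Probability = 1595/2380 = 319/476.

319/476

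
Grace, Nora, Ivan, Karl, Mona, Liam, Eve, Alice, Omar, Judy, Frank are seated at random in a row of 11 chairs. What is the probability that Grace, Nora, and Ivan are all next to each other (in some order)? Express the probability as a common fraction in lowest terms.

3/55

There are 11! = 39916800 arrangements.
Treat the three as one block: 9! placements × 3! orders within the block = 362880·6 = 2177280.
Probability = 2177280/39916800 = 3/55.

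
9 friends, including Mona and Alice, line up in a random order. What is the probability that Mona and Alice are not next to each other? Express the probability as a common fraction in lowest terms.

There are 9! = 362880 arrangements.
Arrangements with Mona and Alice adjacent: 2·8! = 80640.
So not adjacent: 362880 − 80640 = 282240, probability 282240/362880 = 7/9.

7/9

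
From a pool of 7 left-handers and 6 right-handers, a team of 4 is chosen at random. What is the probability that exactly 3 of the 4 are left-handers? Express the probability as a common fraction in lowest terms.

42/143

Total number of selections: C(13,4) = 715.
Selections with exactly 3 left-handers: choose 3 of the 7 left-handers and 1 of the 6 right-handers, C(7,3)·C(6,1) = 35·6 = 210.
Probability = 210/715 = 42/143.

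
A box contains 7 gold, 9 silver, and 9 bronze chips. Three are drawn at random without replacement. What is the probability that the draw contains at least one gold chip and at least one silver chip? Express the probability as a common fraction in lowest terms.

252/575

There are C(25,3) = 2300 possible draws.
By inclusion-exclusion on the complements, draws missing all gold or all silver: C(18,3) + C(16,3) − C(9,3) = 816 + 560 − 84 = 1292.
So draws with at least one of each: 2300 − 1292 = 1008, probability 1008/2300 = 252/575.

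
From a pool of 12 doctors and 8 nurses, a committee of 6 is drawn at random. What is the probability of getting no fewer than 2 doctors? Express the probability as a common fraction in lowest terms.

Total selections: C(20,6) = 38760.
Count the complement (fewer than 2 doctors): C(12,0)·C(8,6) + C(12,1)·C(8,5) = 28 + 672 = 700.
Probability = 1 − 700/38760 = 38060/38760 = 1903/1938.

1903/1938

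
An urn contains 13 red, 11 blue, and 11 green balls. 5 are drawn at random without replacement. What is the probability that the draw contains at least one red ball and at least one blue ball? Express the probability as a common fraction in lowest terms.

There are C(35,5) = 324632 possible draws.
By inclusion-exclusion on the complements, draws missing all red or all blue: C(22,5) + C(24,5) − C(11,5) = 26334 + 42504 − 462 = 68376.
So draws with at least one of each: 324632 − 68376 = 256256, probability 256256/324632 = 416/527.

416/527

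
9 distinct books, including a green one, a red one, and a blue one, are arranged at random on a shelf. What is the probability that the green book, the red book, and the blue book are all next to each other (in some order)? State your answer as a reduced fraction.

There are 9! = 362880 arrangements.
Treat the three as one block: 7! placements × 3! orders within the block = 5040·6 = 30240.
Probability = 30240/362880 = 1/12.

1/12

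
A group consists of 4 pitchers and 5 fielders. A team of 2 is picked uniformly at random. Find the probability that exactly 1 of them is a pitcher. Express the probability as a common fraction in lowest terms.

There are C(9,2) = 36 ways to choose 2 from 9.
Selections with exactly 1 pitcher: choose 1 of the 4 pitchers and 1 of the 5 fielders, C(4,1)·C(5,1) = 4·5 = 20.
Probability = 20/36 = 5/9.

5/9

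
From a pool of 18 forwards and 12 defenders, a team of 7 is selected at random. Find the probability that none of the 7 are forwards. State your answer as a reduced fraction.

There are C(30,7) = 2035800 possible selections.
Selections with no forwards (all defenders): C(12,7) = 792.
Probability = 792/2035800 = 11/28275.

11/28275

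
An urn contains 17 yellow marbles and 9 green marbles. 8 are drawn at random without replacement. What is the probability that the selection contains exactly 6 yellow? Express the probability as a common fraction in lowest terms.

34272/120175

The sample space is all 8-subsets of the 26: C(26,8) = 1562275.
Selections with exactly 6 yellow: choose 6 of the 17 yellow and 2 of the 9 green, C(17,6)·C(9,2) = 12376·36 = 445536.
Probability = 445536/1562275 = 34272/120175.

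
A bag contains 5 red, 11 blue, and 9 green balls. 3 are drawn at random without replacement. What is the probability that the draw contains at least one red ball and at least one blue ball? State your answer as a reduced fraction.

There are C(25,3) = 2300 possible draws.
By inclusion-exclusion on the complements, draws missing all red or all blue: C(20,3) + C(14,3) − C(9,3) = 1140 + 364 − 84 = 1420.
So draws with at least one of each: 2300 − 1420 = 880, probability 880/2300 = 44/115.

44/115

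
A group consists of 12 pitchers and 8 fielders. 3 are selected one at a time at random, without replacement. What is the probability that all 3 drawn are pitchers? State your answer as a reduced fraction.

Multiply the conditional probabilities at each draw: 12/20 · 11/19 · 10/18 = 1320/6840 = 11/57.

11/57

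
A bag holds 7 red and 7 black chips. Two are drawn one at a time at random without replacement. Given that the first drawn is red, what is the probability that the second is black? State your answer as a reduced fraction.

After removing one red, 13 remain: 6 red and 7 black.
So the probability the next is black is 7/13.

7/13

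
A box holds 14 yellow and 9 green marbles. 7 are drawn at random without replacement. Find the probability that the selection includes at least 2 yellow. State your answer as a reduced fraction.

81315/81719

Total selections: C(23,7) = 245157.
Favorable selections (at least 2 yellow): C(14,2)·C(9,5) + C(14,3)·C(9,4) + C(14,4)·C(9,3) + C(14,5)·C(9,2) + C(14,6)·C(9,1) + C(14,7)·C(9,0) = 11466 + 45864 + 84084 + 72072 + 27027 + 3432 = 243945.
Probability = 243945/245157 = 81315/81719.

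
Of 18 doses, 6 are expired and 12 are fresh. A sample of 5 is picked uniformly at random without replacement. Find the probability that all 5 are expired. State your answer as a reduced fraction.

There are C(18,5) = 8568 possible selections.
Selections with all expired: C(6,5) = 6.
Probability = 6/8568 = 1/1428.

1/1428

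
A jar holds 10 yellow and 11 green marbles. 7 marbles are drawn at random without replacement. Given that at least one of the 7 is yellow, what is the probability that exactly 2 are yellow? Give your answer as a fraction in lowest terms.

693/3865

Work in counts. Selections with at least one yellow: C(21,7) − C(11,7) = 116280 − 330 = 115950.
Of those, selections where exactly 2 are yellow: C(10,2)·C(11,5) = 45·462 = 20790.
Conditional probability = 20790/115950 = 693/3865.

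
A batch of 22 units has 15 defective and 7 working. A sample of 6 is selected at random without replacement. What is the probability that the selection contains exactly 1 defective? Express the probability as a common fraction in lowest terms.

15/3553

The sample space is all 6-subsets of the 22: C(22,6) = 74613.
Selections with exactly 1 defective: choose 1 of the 15 defective and 5 of the 7 working, C(15,1)·C(7,5) = 15·21 = 315.
Probability = 315/74613 = 15/3553.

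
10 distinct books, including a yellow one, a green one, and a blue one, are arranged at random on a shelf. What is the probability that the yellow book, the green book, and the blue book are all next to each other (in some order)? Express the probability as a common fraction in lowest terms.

1/15

There are 10! = 3628800 arrangements.
Treat the three as one block: 8! placements × 3! orders within the block = 40320·6 = 241920.
Probability = 241920/3628800 = 1/15.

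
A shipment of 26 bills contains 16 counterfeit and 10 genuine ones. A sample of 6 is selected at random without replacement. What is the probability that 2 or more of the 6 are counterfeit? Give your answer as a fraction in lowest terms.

Total selections: C(26,6) = 230230.
Count the complement (fewer than 2 counterfeit): C(16,0)·C(10,6) + C(16,1)·C(10,5) = 210 + 4032 = 4242.
Probability = 1 − 4242/230230 = 225988/230230 = 16142/16445.

16142/16445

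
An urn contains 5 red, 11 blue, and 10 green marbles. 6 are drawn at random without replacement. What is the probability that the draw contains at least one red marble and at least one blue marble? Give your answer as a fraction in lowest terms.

171/230

There are C(26,6) = 230230 possible draws.
By inclusion-exclusion on the complements, draws missing all red or all blue: C(21,6) + C(15,6) − C(10,6) = 54264 + 5005 − 210 = 59059.
So draws with at least one of each: 230230 − 59059 = 171171, probability 171171/230230 = 171/230.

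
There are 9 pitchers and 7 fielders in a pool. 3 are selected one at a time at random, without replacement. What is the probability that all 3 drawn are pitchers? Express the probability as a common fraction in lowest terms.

Multiply the conditional probabilities at each draw: 9/16 · 8/15 · 7/14 = 504/3360 = 3/20.

3/20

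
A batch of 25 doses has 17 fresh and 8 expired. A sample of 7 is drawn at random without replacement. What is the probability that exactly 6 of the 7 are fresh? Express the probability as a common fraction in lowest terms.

Total number of selections: C(25,7) = 480700.
Selections with exactly 6 fresh: choose 6 of the 17 fresh and 1 of the 8 expired, C(17,6)·C(8,1) = 12376·8 = 99008.
Probability = 99008/480700 = 24752/120175.

24752/120175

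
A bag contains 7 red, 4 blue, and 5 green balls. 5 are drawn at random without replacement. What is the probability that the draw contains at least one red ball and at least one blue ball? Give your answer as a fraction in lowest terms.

493/624

There are C(16,5) = 4368 possible draws.
By inclusion-exclusion on the complements, draws missing all red or all blue: C(9,5) + C(12,5) − C(5,5) = 126 + 792 − 1 = 917.
So draws with at least one of each: 4368 − 917 = 3451, probability 3451/4368 = 493/624.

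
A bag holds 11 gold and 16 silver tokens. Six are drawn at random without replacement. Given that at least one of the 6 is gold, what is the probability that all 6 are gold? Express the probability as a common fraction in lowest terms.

Work in counts. Selections with at least one gold: C(27,6) − C(16,6) = 296010 − 8008 = 288002.
Of those, selections where all 6 are gold: C(11,6) = 462.
Conditional probability = 462/288002 = 21/13091.

21/13091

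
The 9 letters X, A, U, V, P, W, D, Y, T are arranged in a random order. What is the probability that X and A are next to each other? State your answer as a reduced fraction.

There are 9! = 362880 arrangements.
Treat X and A as a block: 8! arrangements of the blocks × 2 orders within the block = 2·40320 = 80640.
Probability = 80640/362880 = 2/9.

2/9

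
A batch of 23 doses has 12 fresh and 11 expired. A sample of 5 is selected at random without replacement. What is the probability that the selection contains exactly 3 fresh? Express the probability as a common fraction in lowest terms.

There are C(23,5) = 33649 ways to choose 5 from 23.
Selections with exactly 3 fresh: choose 3 of the 12 fresh and 2 of the 11 expired, C(12,3)·C(11,2) = 220·55 = 12100.
Probability = 12100/33649 = 1100/3059.

1100/3059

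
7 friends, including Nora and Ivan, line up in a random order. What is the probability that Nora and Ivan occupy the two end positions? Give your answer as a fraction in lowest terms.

1/21

There are 7! = 5040 arrangements.
Place Nora and Ivan at the ends in 2 ways, arrange the remaining 5 in 5! = 120 ways: 2·120 = 240.
Probability = 240/5040 = 1/21.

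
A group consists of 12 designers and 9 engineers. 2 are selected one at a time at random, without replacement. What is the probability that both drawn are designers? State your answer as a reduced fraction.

Multiply the conditional probabilities at each draw: 12/21 · 11/20 = 132/420 = 11/35.

11/35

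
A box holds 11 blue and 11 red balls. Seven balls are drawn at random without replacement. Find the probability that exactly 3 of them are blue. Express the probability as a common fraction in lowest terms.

825/2584

There are C(22,7) = 170544 ways to choose 7 from 22.
Selections with exactly 3 blue: choose 3 of the 11 blue and 4 of the 11 red, C(11,3)·C(11,4) = 165·330 = 54450.
Probability = 54450/170544 = 825/2584.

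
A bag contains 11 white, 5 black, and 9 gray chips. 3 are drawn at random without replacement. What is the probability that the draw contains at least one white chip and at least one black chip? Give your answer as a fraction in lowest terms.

44/115

There are C(25,3) = 2300 possible draws.
By inclusion-exclusion on the complements, draws missing all white or all black: C(14,3) + C(20,3) − C(9,3) = 364 + 1140 − 84 = 1420.
So draws with at least one of each: 2300 − 1420 = 880, probability 880/2300 = 44/115.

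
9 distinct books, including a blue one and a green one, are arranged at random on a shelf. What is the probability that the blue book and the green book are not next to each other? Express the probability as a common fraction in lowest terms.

There are 9! = 362880 arrangements.
Arrangements with the blue book and the green book adjacent: 2·8! = 80640.
So not adjacent: 362880 − 80640 = 282240, probability 282240/362880 = 7/9.

7/9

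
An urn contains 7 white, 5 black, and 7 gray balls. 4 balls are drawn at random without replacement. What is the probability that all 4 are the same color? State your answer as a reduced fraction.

There are C(19,4) = 3876 ways to draw 4 balls.
All same color: C(7,4) + C(5,4) + C(7,4) = 35 + 5 + 35 = 75.
Probability = 75/3876 = 25/1292.

25/1292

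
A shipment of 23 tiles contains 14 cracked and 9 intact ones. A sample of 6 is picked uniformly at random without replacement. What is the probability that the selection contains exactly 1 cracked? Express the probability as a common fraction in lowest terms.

84/4807

Total number of selections: C(23,6) = 100947.
Selections with exactly 1 cracked: choose 1 of the 14 cracked and 5 of the 9 intact, C(14,1)·C(9,5) = 14·126 = 1764.
Probability = 1764/100947 = 84/4807.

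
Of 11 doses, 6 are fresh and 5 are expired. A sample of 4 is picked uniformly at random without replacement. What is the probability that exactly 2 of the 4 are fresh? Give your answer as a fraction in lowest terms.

The sample space is all 4-subsets of the 11: C(11,4) = 330.
Selections with exactly 2 fresh: choose 2 of the 6 fresh and 2 of the 5 expired, C(6,2)·C(5,2) = 15·10 = 150.
Probability = 150/330 = 5/11.

5/11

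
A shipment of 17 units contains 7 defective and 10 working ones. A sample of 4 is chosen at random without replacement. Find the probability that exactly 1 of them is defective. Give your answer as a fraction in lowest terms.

There are C(17,4) = 2380 ways to choose 4 from 17.
Selections with exactly 1 defective: choose 1 of the 7 defective and 3 of the 10 working, C(7,1)·C(10,3) = 7·120 = 840.
Probability = 840/2380 = 6/17.

6/17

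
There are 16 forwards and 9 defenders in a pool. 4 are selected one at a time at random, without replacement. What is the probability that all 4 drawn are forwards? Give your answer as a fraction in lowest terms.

Multiply the conditional probabilities at each draw: 16/25 · 15/24 · 14/23 · 13/22 = 43680/303600 = 182/1265.

182/1265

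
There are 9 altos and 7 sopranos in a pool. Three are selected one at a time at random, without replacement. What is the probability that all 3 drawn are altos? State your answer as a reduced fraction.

3/20

Multiply the conditional probabilities at each draw: 9/16 · 8/15 · 7/14 = 504/3360 = 3/20.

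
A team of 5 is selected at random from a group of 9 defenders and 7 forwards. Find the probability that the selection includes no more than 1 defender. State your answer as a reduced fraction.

Total selections: C(16,5) = 4368.
Favorable selections (no more than 1 defender): C(9,0)·C(7,5) + C(9,1)·C(7,4) = 21 + 315 = 336.
Probability = 336/4368 = 1/13.

1/13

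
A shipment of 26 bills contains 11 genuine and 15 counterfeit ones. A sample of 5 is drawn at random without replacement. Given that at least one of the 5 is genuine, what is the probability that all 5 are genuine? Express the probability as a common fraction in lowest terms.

42/5707

Work in counts. Selections with at least one genuine: C(26,5) − C(15,5) = 65780 − 3003 = 62777.
Of those, selections where all 5 are genuine: C(11,5) = 462.
Conditional probability = 462/62777 = 42/5707.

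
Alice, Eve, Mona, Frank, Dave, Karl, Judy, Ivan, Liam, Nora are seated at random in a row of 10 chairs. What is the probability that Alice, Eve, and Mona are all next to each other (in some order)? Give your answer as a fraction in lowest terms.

1/15

There are 10! = 3628800 arrangements.
Treat the three as one block: 8! placements × 3! orders within the block = 40320·6 = 241920.
Probability = 241920/3628800 = 1/15.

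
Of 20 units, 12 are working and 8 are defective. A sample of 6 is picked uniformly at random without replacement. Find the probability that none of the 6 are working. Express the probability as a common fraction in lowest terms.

There are C(20,6) = 38760 possible selections.
Selections with no working (all defective): C(8,6) = 28.
Probability = 28/38760 = 7/9690.

7/9690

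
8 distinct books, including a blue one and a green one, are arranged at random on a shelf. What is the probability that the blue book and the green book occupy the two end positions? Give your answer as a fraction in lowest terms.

1/28

There are 8! = 40320 arrangements.
Place the blue book and the green book at the ends in 2 ways, arrange the remaining 6 in 6! = 720 ways: 2·720 = 1440.
Probability = 1440/40320 = 1/28.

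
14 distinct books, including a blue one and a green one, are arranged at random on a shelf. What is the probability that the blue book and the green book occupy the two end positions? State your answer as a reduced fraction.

There are 14! = 87178291200 arrangements.
Place the blue book and the green book at the ends in 2 ways, arrange the remaining 12 in 12! = 479001600 ways: 2·479001600 = 958003200.
Probability = 958003200/87178291200 = 1/91.

1/91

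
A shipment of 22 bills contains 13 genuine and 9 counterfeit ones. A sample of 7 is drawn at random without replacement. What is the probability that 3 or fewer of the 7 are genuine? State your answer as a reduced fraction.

89/323

Total selections: C(22,7) = 170544.
Favorable selections (3 or fewer genuine): C(13,0)·C(9,7) + C(13,1)·C(9,6) + C(13,2)·C(9,5) + C(13,3)·C(9,4) = 36 + 1092 + 9828 + 36036 = 46992.
Probability = 46992/170544 = 89/323.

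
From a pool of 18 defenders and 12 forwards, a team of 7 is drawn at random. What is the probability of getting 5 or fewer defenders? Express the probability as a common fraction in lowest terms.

There are C(30,7) = 2035800 ways to choose the 7.
Count the complement (more than 5 defenders): C(18,6)·C(12,1) + C(18,7)·C(12,0) = 222768 + 31824 = 254592.
Probability = 1 − 254592/2035800 = 1781208/2035800 = 1903/2175.

1903/2175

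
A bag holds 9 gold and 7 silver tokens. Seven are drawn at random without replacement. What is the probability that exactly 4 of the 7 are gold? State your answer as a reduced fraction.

441/1144

Total number of selections: C(16,7) = 11440.
Selections with exactly 4 gold: choose 4 of the 9 gold and 3 of the 7 silver, C(9,4)·C(7,3) = 126·35 = 4410.
Probability = 4410/11440 = 441/1144.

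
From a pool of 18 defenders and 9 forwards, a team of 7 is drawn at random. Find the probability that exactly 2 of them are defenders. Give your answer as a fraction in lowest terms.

The sample space is all 7-subsets of the 27: C(27,7) = 888030.
Selections with exactly 2 defenders: choose 2 of the 18 defenders and 5 of the 9 forwards, C(18,2)·C(9,5) = 153·126 = 19278.
Probability = 19278/888030 = 357/16445.

357/16445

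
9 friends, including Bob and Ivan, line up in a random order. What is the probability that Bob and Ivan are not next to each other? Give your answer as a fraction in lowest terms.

7/9

There are 9! = 362880 arrangements.
Arrangements with Bob and Ivan adjacent: 2·8! = 80640.
So not adjacent: 362880 − 80640 = 282240, probability 282240/362880 = 7/9.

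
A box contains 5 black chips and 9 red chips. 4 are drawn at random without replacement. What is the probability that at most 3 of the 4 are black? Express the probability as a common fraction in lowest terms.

There are C(14,4) = 1001 ways to choose the 4.
Favorable selections (at most 3 black): C(5,0)·C(9,4) + C(5,1)·C(9,3) + C(5,2)·C(9,2) + C(5,3)·C(9,1) = 126 + 420 + 360 + 90 = 996.
Probability = 996/1001.

996/1001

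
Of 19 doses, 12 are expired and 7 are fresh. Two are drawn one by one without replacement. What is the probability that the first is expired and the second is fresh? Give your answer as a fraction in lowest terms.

14/57

Multiply the conditional probabilities at each draw: 12/19 · 7/18 = 84/342 = 14/57.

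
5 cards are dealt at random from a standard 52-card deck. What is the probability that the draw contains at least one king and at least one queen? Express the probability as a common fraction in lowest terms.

There are C(52,5) = 2598960 possible draws.
By inclusion-exclusion on the complements, draws missing all kings or all queens: C(48,5) + C(48,5) − C(44,5) = 1712304 + 1712304 − 1086008 = 2338600.
So draws with at least one of each: 2598960 − 2338600 = 260360, probability 260360/2598960 = 6509/64974.

6509/64974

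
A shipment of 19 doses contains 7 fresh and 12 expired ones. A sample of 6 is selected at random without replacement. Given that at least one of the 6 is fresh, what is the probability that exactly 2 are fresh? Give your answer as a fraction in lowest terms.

Work in counts. Selections with at least one fresh: C(19,6) − C(12,6) = 27132 − 924 = 26208.
Of those, selections where exactly 2 are fresh: C(7,2)·C(12,4) = 21·495 = 10395.
Conditional probability = 10395/26208 = 165/416.

165/416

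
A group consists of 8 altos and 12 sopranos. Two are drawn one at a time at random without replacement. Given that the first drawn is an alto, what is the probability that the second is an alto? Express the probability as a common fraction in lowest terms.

After removing one alto, 19 remain: 7 altos and 12 sopranos.
So the probability the next is an alto is 7/19.

7/19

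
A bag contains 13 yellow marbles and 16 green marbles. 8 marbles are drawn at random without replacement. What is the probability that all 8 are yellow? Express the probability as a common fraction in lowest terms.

1/3335

There are C(29,8) = 4292145 possible selections.
Selections with all yellow: C(13,8) = 1287.
Probability = 1287/4292145 = 1/3335.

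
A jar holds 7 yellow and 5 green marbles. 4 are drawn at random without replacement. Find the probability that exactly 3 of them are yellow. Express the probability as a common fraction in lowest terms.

The sample space is all 4-subsets of the 12: C(12,4) = 495.
Selections with exactly 3 yellow: choose 3 of the 7 yellow and 1 of the 5 green, C(7,3)·C(5,1) = 35·5 = 175.
Probability = 175/495 = 35/99.

35/99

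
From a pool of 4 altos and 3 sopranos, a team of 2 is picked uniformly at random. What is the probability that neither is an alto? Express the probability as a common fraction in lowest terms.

There are C(7,2) = 21 possible selections.
Selections with no altos (all sopranos): C(3,2) = 3.
Probability = 3/21 = 1/7.

1/7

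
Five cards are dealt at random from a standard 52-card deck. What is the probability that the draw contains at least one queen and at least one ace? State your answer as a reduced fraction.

6509/64974

There are C(52,5) = 2598960 possible draws.
By inclusion-exclusion on the complements, draws missing all queens or all aces: C(48,5) + C(48,5) − C(44,5) = 1712304 + 1712304 − 1086008 = 2338600.
So draws with at least one of each: 2598960 − 2338600 = 260360, probability 260360/2598960 = 6509/64974.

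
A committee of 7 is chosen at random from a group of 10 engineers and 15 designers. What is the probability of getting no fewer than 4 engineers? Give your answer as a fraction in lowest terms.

6264/24035

There are C(25,7) = 480700 ways to choose the 7.
Favorable selections (no fewer than 4 engineers): C(10,4)·C(15,3) + C(10,5)·C(15,2) + C(10,6)·C(15,1) + C(10,7)·C(15,0) = 95550 + 26460 + 3150 + 120 = 125280.
Probability = 125280/480700 = 6264/24035.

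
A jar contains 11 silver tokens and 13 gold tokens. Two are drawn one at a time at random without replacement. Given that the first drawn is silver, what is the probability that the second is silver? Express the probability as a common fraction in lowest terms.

After removing one silver, 23 remain: 10 silver and 13 gold.
So the probability the next is silver is 10/23.

10/23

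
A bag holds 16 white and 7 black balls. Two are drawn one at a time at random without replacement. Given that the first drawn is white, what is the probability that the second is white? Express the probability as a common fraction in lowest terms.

After removing one white, 22 remain: 15 white and 7 black.
So the probability the next is white is 15/22.

15/22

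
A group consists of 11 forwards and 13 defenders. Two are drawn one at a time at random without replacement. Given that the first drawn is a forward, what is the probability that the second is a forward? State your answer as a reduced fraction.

After removing one forward, 23 remain: 10 forwards and 13 defenders.
So the probability the next is a forward is 10/23.

10/23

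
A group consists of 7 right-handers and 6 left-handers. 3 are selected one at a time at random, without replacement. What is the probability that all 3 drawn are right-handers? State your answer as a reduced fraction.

Multiply the conditional probabilities at each draw: 7/13 · 6/12 · 5/11 = 210/1716 = 35/286.

35/286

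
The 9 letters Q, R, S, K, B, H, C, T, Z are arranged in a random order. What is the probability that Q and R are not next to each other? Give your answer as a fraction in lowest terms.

7/9

There are 9! = 362880 arrangements.
Arrangements with Q and R adjacent: 2·8! = 80640.
So not adjacent: 362880 − 80640 = 282240, probability 282240/362880 = 7/9.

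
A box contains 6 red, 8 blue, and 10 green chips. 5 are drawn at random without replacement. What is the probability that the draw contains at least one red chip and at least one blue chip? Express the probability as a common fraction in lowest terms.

355/506

There are C(24,5) = 42504 possible draws.
By inclusion-exclusion on the complements, draws missing all red or all blue: C(18,5) + C(16,5) − C(10,5) = 8568 + 4368 − 252 = 12684.
So draws with at least one of each: 42504 − 12684 = 29820, probability 29820/42504 = 355/506.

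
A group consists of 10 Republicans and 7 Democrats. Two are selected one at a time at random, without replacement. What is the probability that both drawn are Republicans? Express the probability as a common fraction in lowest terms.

Multiply the conditional probabilities at each draw: 10/17 · 9/16 = 90/272 = 45/136.

45/136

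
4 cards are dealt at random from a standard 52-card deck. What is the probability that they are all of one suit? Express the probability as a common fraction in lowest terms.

There are C(52,4) = 270725 possible 4-card hands.
Hands of one suit: 4 suits × C(13,4) = 4·715 = 2860.
Probability = 2860/270725 = 44/4165.

44/4165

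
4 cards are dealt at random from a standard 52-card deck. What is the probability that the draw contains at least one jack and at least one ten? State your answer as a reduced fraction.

There are C(52,4) = 270725 possible draws.
By inclusion-exclusion on the complements, draws missing all jacks or all tens: C(48,4) + C(48,4) − C(44,4) = 194580 + 194580 − 135751 = 253409.
So draws with at least one of each: 270725 − 253409 = 17316, probability 17316/270725 = 1332/20825.

1332/20825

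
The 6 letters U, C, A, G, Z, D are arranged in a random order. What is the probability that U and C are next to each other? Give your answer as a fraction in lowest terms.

There are 6! = 720 arrangements.
Treat U and C as a block: 5! arrangements of the blocks × 2 orders within the block = 2·120 = 240.
Probability = 240/720 = 1/3.

1/3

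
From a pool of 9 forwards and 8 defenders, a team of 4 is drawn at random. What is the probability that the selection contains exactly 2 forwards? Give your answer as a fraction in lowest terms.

There are C(17,4) = 2380 ways to choose 4 from 17.
Selections with exactly 2 forwards: choose 2 of the 9 forwards and 2 of the 8 defenders, C(9,2)·C(8,2) = 36·28 = 1008.
Probability = 1008/2380 = 36/85.

36/85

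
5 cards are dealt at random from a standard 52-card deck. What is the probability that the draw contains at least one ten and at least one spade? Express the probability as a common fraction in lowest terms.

There are C(52,5) = 2598960 possible draws.
By inclusion-exclusion on the complements, draws missing all tens or all spades: C(48,5) + C(39,5) − C(36,5) = 1712304 + 575757 − 376992 = 1911069.
So draws with at least one of each: 2598960 − 1911069 = 687891, probability 687891/2598960 = 229297/866320.

229297/866320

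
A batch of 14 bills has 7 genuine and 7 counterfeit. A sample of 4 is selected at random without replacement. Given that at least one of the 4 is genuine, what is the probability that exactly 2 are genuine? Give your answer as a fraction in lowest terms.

21/46

Work in counts. Selections with at least one genuine: C(14,4) − C(7,4) = 1001 − 35 = 966.
Of those, selections where exactly 2 are genuine: C(7,2)·C(7,2) = 21·21 = 441.
Conditional probability = 441/966 = 21/46.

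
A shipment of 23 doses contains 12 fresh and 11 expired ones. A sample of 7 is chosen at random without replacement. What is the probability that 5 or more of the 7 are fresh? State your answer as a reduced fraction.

1652/7429

There are C(23,7) = 245157 ways to choose the 7.
Favorable selections (5 or more fresh): C(12,5)·C(11,2) + C(12,6)·C(11,1) + C(12,7)·C(11,0) = 43560 + 10164 + 792 = 54516.
Probability = 54516/245157 = 1652/7429.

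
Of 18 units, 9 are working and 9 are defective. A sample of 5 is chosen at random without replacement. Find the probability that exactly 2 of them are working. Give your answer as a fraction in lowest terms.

6/17

There are C(18,5) = 8568 ways to choose 5 from 18.
Selections with exactly 2 working: choose 2 of the 9 working and 3 of the 9 defective, C(9,2)·C(9,3) = 36·84 = 3024.
Probability = 3024/8568 = 6/17.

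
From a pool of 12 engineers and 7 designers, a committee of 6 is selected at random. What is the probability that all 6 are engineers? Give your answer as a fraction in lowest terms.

There are C(19,6) = 27132 possible selections.
Selections with all engineers: C(12,6) = 924.
Probability = 924/27132 = 11/323.

11/323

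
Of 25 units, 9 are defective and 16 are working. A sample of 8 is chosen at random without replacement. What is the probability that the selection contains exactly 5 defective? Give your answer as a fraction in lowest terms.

There are C(25,8) = 1081575 ways to choose 8 from 25.
Selections with exactly 5 defective: choose 5 of the 9 defective and 3 of the 16 working, C(9,5)·C(16,3) = 126·560 = 70560.
Probability = 70560/1081575 = 1568/24035.

1568/24035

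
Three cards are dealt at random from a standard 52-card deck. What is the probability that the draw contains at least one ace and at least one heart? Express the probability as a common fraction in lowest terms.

There are C(52,3) = 22100 possible draws.
By inclusion-exclusion on the complements, draws missing all aces or all hearts: C(48,3) + C(39,3) − C(36,3) = 17296 + 9139 − 7140 = 19295.
So draws with at least one of each: 22100 − 19295 = 2805, probability 2805/22100 = 33/260.

33/260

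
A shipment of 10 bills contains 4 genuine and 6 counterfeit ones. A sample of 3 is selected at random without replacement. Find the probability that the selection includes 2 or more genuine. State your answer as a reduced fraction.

There are C(10,3) = 120 ways to choose the 3.
Favorable selections (2 or more genuine): C(4,2)·C(6,1) + C(4,3)·C(6,0) = 36 + 4 = 40.
Probability = 40/120 = 1/3.

1/3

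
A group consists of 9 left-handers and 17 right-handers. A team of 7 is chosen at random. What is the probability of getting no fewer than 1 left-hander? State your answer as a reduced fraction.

558/575

There are C(26,7) = 657800 ways to choose the 7.
The complement is all 7 are right-handers: C(17,7) = 19448.
Probability = 1 − 19448/657800 = 638352/657800 = 558/575.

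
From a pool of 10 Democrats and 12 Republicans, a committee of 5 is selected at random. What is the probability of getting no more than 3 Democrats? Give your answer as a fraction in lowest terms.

17/19

There are C(22,5) = 26334 ways to choose the 5.
Count the complement (more than 3 Democrats): C(10,4)·C(12,1) + C(10,5)·C(12,0) = 2520 + 252 = 2772.
Probability = 1 − 2772/26334 = 23562/26334 = 17/19.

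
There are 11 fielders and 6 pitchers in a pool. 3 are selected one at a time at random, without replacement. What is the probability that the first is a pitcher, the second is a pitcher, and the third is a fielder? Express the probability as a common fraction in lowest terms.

11/136

Multiply the conditional probabilities at each draw: 6/17 · 5/16 · 11/15 = 330/4080 = 11/136.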